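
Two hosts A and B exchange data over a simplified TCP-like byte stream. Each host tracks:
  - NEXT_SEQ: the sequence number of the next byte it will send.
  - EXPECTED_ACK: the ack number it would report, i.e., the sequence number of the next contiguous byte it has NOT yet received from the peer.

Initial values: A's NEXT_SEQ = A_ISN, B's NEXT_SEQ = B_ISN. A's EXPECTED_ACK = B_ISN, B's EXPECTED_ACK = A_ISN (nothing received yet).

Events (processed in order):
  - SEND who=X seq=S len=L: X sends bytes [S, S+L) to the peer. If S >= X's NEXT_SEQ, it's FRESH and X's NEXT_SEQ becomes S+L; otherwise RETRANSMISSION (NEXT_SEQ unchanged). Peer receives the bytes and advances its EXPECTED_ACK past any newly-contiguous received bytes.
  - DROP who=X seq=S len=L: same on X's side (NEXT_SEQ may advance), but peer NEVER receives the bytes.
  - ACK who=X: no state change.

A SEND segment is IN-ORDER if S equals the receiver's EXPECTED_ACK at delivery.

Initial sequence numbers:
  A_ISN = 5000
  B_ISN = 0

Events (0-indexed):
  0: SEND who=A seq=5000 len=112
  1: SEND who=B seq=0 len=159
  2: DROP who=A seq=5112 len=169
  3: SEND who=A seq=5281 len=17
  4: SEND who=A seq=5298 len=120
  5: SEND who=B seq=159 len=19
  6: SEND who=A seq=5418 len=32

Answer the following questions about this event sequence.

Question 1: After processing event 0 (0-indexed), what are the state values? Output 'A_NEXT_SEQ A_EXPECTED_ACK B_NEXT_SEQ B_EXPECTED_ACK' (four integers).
After event 0: A_seq=5112 A_ack=0 B_seq=0 B_ack=5112

5112 0 0 5112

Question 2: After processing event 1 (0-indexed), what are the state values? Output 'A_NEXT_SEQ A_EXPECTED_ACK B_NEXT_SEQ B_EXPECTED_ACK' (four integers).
After event 0: A_seq=5112 A_ack=0 B_seq=0 B_ack=5112
After event 1: A_seq=5112 A_ack=159 B_seq=159 B_ack=5112

5112 159 159 5112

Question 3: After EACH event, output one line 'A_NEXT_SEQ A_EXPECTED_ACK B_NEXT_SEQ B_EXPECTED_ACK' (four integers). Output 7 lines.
5112 0 0 5112
5112 159 159 5112
5281 159 159 5112
5298 159 159 5112
5418 159 159 5112
5418 178 178 5112
5450 178 178 5112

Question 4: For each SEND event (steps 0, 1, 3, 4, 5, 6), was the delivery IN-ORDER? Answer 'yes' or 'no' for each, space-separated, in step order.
Answer: yes yes no no yes no

Derivation:
Step 0: SEND seq=5000 -> in-order
Step 1: SEND seq=0 -> in-order
Step 3: SEND seq=5281 -> out-of-order
Step 4: SEND seq=5298 -> out-of-order
Step 5: SEND seq=159 -> in-order
Step 6: SEND seq=5418 -> out-of-order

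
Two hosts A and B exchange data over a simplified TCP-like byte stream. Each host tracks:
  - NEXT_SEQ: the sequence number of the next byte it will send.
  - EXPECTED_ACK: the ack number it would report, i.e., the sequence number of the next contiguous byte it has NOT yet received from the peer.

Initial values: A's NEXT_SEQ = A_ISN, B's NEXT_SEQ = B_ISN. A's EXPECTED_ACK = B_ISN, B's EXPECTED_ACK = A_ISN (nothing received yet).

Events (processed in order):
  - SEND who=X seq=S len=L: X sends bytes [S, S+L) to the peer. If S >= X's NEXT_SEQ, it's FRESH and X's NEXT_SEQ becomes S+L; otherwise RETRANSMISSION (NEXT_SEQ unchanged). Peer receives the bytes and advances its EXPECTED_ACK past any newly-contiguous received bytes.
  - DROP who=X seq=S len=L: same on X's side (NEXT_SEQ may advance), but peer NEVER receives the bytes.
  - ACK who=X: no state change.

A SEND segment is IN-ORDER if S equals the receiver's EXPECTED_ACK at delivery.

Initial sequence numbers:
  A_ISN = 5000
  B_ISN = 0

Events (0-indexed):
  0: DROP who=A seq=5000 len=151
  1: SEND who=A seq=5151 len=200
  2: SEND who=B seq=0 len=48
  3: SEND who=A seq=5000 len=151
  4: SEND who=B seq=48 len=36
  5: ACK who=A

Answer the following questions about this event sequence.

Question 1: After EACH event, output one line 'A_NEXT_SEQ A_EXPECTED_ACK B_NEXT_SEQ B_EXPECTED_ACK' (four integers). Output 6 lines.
5151 0 0 5000
5351 0 0 5000
5351 48 48 5000
5351 48 48 5351
5351 84 84 5351
5351 84 84 5351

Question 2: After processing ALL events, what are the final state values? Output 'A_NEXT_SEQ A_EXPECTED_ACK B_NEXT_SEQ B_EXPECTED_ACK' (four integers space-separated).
Answer: 5351 84 84 5351

Derivation:
After event 0: A_seq=5151 A_ack=0 B_seq=0 B_ack=5000
After event 1: A_seq=5351 A_ack=0 B_seq=0 B_ack=5000
After event 2: A_seq=5351 A_ack=48 B_seq=48 B_ack=5000
After event 3: A_seq=5351 A_ack=48 B_seq=48 B_ack=5351
After event 4: A_seq=5351 A_ack=84 B_seq=84 B_ack=5351
After event 5: A_seq=5351 A_ack=84 B_seq=84 B_ack=5351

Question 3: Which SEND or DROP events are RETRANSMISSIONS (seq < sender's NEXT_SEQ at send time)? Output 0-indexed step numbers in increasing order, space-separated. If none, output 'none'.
Step 0: DROP seq=5000 -> fresh
Step 1: SEND seq=5151 -> fresh
Step 2: SEND seq=0 -> fresh
Step 3: SEND seq=5000 -> retransmit
Step 4: SEND seq=48 -> fresh

Answer: 3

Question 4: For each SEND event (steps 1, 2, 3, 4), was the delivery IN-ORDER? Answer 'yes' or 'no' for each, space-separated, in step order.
Step 1: SEND seq=5151 -> out-of-order
Step 2: SEND seq=0 -> in-order
Step 3: SEND seq=5000 -> in-order
Step 4: SEND seq=48 -> in-order

Answer: no yes yes yes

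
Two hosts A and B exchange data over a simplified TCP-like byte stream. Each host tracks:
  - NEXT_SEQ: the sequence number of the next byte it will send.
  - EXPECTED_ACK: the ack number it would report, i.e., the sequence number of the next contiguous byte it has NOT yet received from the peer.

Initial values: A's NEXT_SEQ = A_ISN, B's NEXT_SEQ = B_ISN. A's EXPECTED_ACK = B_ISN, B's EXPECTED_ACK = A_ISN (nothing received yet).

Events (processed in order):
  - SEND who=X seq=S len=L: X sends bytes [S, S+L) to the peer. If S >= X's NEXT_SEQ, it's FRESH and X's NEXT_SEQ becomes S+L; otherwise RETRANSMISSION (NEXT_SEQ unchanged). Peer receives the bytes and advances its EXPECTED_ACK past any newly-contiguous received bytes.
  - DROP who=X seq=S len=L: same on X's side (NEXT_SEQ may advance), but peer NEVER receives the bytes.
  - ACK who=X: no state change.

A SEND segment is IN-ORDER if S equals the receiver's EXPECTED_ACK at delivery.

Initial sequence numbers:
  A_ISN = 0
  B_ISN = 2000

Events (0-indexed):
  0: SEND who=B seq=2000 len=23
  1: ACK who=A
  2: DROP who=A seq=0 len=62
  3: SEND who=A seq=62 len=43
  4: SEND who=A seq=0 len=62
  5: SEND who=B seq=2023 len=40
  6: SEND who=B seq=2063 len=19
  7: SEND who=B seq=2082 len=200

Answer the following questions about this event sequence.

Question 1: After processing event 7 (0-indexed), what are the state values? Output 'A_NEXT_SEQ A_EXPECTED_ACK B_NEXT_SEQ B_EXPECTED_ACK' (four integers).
After event 0: A_seq=0 A_ack=2023 B_seq=2023 B_ack=0
After event 1: A_seq=0 A_ack=2023 B_seq=2023 B_ack=0
After event 2: A_seq=62 A_ack=2023 B_seq=2023 B_ack=0
After event 3: A_seq=105 A_ack=2023 B_seq=2023 B_ack=0
After event 4: A_seq=105 A_ack=2023 B_seq=2023 B_ack=105
After event 5: A_seq=105 A_ack=2063 B_seq=2063 B_ack=105
After event 6: A_seq=105 A_ack=2082 B_seq=2082 B_ack=105
After event 7: A_seq=105 A_ack=2282 B_seq=2282 B_ack=105

105 2282 2282 105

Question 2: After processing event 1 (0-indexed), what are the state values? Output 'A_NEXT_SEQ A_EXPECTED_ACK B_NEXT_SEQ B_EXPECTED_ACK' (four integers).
After event 0: A_seq=0 A_ack=2023 B_seq=2023 B_ack=0
After event 1: A_seq=0 A_ack=2023 B_seq=2023 B_ack=0

0 2023 2023 0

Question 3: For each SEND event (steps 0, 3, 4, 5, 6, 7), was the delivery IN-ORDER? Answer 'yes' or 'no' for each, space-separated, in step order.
Step 0: SEND seq=2000 -> in-order
Step 3: SEND seq=62 -> out-of-order
Step 4: SEND seq=0 -> in-order
Step 5: SEND seq=2023 -> in-order
Step 6: SEND seq=2063 -> in-order
Step 7: SEND seq=2082 -> in-order

Answer: yes no yes yes yes yes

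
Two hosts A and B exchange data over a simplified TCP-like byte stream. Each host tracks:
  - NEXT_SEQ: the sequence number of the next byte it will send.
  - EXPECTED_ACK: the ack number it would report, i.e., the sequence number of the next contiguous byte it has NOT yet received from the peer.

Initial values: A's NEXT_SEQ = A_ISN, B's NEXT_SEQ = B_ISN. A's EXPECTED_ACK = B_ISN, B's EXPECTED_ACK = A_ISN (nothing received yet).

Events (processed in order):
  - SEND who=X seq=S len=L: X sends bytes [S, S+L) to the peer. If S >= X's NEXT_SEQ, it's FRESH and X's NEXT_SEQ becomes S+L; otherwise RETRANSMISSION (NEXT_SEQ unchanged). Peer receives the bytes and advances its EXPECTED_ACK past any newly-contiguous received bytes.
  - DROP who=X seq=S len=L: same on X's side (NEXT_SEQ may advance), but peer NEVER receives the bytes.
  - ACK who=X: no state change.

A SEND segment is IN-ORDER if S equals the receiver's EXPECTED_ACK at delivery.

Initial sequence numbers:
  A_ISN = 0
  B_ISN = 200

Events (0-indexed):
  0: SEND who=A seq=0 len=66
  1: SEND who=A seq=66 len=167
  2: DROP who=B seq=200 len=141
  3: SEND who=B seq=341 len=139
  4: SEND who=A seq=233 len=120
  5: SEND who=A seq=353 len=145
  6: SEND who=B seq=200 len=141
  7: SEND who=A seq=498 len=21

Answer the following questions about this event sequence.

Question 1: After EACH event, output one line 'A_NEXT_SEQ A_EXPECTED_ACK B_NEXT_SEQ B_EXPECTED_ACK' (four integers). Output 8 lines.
66 200 200 66
233 200 200 233
233 200 341 233
233 200 480 233
353 200 480 353
498 200 480 498
498 480 480 498
519 480 480 519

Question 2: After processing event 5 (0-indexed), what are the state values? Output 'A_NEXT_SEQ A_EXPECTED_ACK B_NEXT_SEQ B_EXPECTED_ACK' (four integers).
After event 0: A_seq=66 A_ack=200 B_seq=200 B_ack=66
After event 1: A_seq=233 A_ack=200 B_seq=200 B_ack=233
After event 2: A_seq=233 A_ack=200 B_seq=341 B_ack=233
After event 3: A_seq=233 A_ack=200 B_seq=480 B_ack=233
After event 4: A_seq=353 A_ack=200 B_seq=480 B_ack=353
After event 5: A_seq=498 A_ack=200 B_seq=480 B_ack=498

498 200 480 498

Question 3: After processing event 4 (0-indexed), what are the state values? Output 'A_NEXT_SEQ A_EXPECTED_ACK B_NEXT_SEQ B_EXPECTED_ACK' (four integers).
After event 0: A_seq=66 A_ack=200 B_seq=200 B_ack=66
After event 1: A_seq=233 A_ack=200 B_seq=200 B_ack=233
After event 2: A_seq=233 A_ack=200 B_seq=341 B_ack=233
After event 3: A_seq=233 A_ack=200 B_seq=480 B_ack=233
After event 4: A_seq=353 A_ack=200 B_seq=480 B_ack=353

353 200 480 353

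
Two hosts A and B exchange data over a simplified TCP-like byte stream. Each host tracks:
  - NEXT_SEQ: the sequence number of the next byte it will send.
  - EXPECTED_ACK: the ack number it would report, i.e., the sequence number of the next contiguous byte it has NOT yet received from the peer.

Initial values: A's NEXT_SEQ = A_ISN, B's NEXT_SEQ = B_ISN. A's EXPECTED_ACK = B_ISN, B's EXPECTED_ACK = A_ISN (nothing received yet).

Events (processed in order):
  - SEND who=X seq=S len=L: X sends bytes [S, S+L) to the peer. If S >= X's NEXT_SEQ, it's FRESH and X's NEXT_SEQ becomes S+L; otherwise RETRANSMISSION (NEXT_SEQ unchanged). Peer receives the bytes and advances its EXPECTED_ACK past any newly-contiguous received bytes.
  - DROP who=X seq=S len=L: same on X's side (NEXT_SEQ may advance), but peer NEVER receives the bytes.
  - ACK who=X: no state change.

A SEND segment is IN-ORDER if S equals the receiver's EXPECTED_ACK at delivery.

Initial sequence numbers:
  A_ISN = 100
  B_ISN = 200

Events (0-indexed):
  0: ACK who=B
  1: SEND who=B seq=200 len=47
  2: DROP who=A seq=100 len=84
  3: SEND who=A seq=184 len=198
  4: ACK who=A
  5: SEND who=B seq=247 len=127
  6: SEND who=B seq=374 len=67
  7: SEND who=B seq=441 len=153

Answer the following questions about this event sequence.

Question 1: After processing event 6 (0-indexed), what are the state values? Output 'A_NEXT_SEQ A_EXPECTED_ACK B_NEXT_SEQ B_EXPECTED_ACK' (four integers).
After event 0: A_seq=100 A_ack=200 B_seq=200 B_ack=100
After event 1: A_seq=100 A_ack=247 B_seq=247 B_ack=100
After event 2: A_seq=184 A_ack=247 B_seq=247 B_ack=100
After event 3: A_seq=382 A_ack=247 B_seq=247 B_ack=100
After event 4: A_seq=382 A_ack=247 B_seq=247 B_ack=100
After event 5: A_seq=382 A_ack=374 B_seq=374 B_ack=100
After event 6: A_seq=382 A_ack=441 B_seq=441 B_ack=100

382 441 441 100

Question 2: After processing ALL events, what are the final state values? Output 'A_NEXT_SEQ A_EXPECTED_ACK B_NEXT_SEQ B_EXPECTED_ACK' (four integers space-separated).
After event 0: A_seq=100 A_ack=200 B_seq=200 B_ack=100
After event 1: A_seq=100 A_ack=247 B_seq=247 B_ack=100
After event 2: A_seq=184 A_ack=247 B_seq=247 B_ack=100
After event 3: A_seq=382 A_ack=247 B_seq=247 B_ack=100
After event 4: A_seq=382 A_ack=247 B_seq=247 B_ack=100
After event 5: A_seq=382 A_ack=374 B_seq=374 B_ack=100
After event 6: A_seq=382 A_ack=441 B_seq=441 B_ack=100
After event 7: A_seq=382 A_ack=594 B_seq=594 B_ack=100

Answer: 382 594 594 100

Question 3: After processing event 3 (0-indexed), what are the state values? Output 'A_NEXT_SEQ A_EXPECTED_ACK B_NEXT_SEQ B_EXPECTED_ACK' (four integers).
After event 0: A_seq=100 A_ack=200 B_seq=200 B_ack=100
After event 1: A_seq=100 A_ack=247 B_seq=247 B_ack=100
After event 2: A_seq=184 A_ack=247 B_seq=247 B_ack=100
After event 3: A_seq=382 A_ack=247 B_seq=247 B_ack=100

382 247 247 100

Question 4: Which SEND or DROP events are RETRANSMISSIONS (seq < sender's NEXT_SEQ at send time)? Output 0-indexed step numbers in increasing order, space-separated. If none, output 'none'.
Step 1: SEND seq=200 -> fresh
Step 2: DROP seq=100 -> fresh
Step 3: SEND seq=184 -> fresh
Step 5: SEND seq=247 -> fresh
Step 6: SEND seq=374 -> fresh
Step 7: SEND seq=441 -> fresh

Answer: none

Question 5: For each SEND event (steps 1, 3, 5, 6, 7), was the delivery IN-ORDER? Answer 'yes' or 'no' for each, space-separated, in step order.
Step 1: SEND seq=200 -> in-order
Step 3: SEND seq=184 -> out-of-order
Step 5: SEND seq=247 -> in-order
Step 6: SEND seq=374 -> in-order
Step 7: SEND seq=441 -> in-order

Answer: yes no yes yes yes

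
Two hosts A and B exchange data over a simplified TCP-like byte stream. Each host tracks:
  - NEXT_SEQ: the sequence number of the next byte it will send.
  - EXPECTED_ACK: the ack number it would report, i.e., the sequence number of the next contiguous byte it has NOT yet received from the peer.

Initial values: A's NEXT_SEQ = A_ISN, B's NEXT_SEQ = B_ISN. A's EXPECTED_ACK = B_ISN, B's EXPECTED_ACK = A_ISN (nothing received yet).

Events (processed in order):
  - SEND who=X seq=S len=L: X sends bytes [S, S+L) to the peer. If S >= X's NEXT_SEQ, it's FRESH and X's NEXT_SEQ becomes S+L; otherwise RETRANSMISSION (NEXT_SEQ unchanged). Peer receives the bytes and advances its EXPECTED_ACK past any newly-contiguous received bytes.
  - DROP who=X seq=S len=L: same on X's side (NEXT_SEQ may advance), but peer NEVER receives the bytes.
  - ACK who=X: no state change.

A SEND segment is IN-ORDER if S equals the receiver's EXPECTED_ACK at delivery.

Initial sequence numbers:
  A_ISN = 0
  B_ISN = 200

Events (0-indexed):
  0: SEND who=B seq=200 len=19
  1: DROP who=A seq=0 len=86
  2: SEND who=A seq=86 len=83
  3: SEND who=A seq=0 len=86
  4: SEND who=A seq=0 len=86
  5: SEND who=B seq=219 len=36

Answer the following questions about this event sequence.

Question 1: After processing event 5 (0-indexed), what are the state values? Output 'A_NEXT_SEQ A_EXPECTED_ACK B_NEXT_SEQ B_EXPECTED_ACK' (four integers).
After event 0: A_seq=0 A_ack=219 B_seq=219 B_ack=0
After event 1: A_seq=86 A_ack=219 B_seq=219 B_ack=0
After event 2: A_seq=169 A_ack=219 B_seq=219 B_ack=0
After event 3: A_seq=169 A_ack=219 B_seq=219 B_ack=169
After event 4: A_seq=169 A_ack=219 B_seq=219 B_ack=169
After event 5: A_seq=169 A_ack=255 B_seq=255 B_ack=169

169 255 255 169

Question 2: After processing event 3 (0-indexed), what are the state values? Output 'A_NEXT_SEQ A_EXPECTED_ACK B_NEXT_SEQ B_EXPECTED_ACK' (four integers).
After event 0: A_seq=0 A_ack=219 B_seq=219 B_ack=0
After event 1: A_seq=86 A_ack=219 B_seq=219 B_ack=0
After event 2: A_seq=169 A_ack=219 B_seq=219 B_ack=0
After event 3: A_seq=169 A_ack=219 B_seq=219 B_ack=169

169 219 219 169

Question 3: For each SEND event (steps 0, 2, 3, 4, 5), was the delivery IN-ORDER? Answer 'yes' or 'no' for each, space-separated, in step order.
Step 0: SEND seq=200 -> in-order
Step 2: SEND seq=86 -> out-of-order
Step 3: SEND seq=0 -> in-order
Step 4: SEND seq=0 -> out-of-order
Step 5: SEND seq=219 -> in-order

Answer: yes no yes no yes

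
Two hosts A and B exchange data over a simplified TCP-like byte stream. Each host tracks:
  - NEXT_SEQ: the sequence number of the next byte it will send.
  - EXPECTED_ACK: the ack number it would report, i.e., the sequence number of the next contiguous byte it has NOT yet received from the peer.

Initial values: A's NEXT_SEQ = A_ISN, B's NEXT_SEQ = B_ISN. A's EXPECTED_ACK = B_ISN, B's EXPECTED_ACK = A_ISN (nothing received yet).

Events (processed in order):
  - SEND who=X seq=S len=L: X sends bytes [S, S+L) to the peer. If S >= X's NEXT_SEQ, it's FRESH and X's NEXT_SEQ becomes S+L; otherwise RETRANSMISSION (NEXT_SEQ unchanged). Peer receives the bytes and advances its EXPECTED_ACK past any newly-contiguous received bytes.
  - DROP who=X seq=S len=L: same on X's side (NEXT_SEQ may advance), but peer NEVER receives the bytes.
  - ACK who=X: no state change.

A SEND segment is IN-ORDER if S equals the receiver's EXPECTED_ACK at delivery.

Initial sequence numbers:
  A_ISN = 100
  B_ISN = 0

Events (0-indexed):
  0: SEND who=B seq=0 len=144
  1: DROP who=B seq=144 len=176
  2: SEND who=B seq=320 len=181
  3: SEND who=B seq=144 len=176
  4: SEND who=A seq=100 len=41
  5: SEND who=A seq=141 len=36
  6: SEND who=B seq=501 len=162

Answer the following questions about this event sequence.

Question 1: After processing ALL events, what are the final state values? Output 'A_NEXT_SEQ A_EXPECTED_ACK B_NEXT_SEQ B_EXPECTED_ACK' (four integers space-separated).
Answer: 177 663 663 177

Derivation:
After event 0: A_seq=100 A_ack=144 B_seq=144 B_ack=100
After event 1: A_seq=100 A_ack=144 B_seq=320 B_ack=100
After event 2: A_seq=100 A_ack=144 B_seq=501 B_ack=100
After event 3: A_seq=100 A_ack=501 B_seq=501 B_ack=100
After event 4: A_seq=141 A_ack=501 B_seq=501 B_ack=141
After event 5: A_seq=177 A_ack=501 B_seq=501 B_ack=177
After event 6: A_seq=177 A_ack=663 B_seq=663 B_ack=177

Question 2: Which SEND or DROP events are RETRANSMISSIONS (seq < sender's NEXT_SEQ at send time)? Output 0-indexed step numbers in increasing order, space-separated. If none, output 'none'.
Step 0: SEND seq=0 -> fresh
Step 1: DROP seq=144 -> fresh
Step 2: SEND seq=320 -> fresh
Step 3: SEND seq=144 -> retransmit
Step 4: SEND seq=100 -> fresh
Step 5: SEND seq=141 -> fresh
Step 6: SEND seq=501 -> fresh

Answer: 3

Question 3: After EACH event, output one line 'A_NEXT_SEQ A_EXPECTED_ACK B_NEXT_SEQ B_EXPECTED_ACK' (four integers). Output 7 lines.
100 144 144 100
100 144 320 100
100 144 501 100
100 501 501 100
141 501 501 141
177 501 501 177
177 663 663 177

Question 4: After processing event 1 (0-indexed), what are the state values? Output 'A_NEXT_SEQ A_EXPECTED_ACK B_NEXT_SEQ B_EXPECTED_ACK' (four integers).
After event 0: A_seq=100 A_ack=144 B_seq=144 B_ack=100
After event 1: A_seq=100 A_ack=144 B_seq=320 B_ack=100

100 144 320 100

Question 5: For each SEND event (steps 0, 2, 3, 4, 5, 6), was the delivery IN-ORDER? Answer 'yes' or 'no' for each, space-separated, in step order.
Step 0: SEND seq=0 -> in-order
Step 2: SEND seq=320 -> out-of-order
Step 3: SEND seq=144 -> in-order
Step 4: SEND seq=100 -> in-order
Step 5: SEND seq=141 -> in-order
Step 6: SEND seq=501 -> in-order

Answer: yes no yes yes yes yes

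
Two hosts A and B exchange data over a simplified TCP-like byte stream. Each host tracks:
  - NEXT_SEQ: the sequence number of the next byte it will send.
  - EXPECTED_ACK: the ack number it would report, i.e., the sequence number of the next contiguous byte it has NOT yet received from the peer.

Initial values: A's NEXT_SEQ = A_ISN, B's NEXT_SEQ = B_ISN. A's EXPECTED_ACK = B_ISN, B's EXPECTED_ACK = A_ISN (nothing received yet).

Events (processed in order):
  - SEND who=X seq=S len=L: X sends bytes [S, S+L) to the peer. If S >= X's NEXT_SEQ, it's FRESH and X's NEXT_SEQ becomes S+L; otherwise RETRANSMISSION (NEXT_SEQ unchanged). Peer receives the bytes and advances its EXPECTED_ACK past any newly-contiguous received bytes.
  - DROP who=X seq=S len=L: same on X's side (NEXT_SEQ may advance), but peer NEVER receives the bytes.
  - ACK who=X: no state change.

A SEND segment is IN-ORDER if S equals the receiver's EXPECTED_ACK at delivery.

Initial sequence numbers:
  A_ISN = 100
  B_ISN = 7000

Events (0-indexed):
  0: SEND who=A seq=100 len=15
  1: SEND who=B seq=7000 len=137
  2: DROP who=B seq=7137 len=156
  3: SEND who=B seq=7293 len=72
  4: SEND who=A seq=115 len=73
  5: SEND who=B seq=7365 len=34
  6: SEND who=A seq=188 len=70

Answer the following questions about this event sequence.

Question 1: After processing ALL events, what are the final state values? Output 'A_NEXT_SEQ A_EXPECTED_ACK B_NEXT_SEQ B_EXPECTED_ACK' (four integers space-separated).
After event 0: A_seq=115 A_ack=7000 B_seq=7000 B_ack=115
After event 1: A_seq=115 A_ack=7137 B_seq=7137 B_ack=115
After event 2: A_seq=115 A_ack=7137 B_seq=7293 B_ack=115
After event 3: A_seq=115 A_ack=7137 B_seq=7365 B_ack=115
After event 4: A_seq=188 A_ack=7137 B_seq=7365 B_ack=188
After event 5: A_seq=188 A_ack=7137 B_seq=7399 B_ack=188
After event 6: A_seq=258 A_ack=7137 B_seq=7399 B_ack=258

Answer: 258 7137 7399 258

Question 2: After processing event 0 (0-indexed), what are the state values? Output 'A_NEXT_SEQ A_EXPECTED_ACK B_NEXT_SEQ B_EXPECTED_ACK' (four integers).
After event 0: A_seq=115 A_ack=7000 B_seq=7000 B_ack=115

115 7000 7000 115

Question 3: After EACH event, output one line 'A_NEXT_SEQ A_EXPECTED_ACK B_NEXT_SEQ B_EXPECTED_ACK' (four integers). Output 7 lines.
115 7000 7000 115
115 7137 7137 115
115 7137 7293 115
115 7137 7365 115
188 7137 7365 188
188 7137 7399 188
258 7137 7399 258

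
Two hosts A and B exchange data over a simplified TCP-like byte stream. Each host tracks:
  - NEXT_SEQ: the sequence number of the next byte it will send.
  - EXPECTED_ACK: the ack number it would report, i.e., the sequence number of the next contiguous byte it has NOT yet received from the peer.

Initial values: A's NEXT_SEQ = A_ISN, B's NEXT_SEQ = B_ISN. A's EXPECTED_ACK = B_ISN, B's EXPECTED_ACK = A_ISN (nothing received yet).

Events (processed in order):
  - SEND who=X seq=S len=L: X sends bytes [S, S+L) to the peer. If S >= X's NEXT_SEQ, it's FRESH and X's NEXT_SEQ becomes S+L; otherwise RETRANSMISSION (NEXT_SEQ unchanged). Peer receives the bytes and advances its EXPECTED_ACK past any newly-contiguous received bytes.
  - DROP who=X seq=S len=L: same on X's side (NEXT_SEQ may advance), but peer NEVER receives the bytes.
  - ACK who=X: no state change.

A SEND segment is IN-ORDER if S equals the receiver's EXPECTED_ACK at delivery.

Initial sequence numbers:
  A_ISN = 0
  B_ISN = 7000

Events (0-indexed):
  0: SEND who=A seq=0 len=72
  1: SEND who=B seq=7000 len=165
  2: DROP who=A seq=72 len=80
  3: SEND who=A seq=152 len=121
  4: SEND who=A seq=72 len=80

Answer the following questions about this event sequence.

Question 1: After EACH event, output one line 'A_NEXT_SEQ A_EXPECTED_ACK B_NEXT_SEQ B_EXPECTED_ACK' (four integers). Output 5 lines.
72 7000 7000 72
72 7165 7165 72
152 7165 7165 72
273 7165 7165 72
273 7165 7165 273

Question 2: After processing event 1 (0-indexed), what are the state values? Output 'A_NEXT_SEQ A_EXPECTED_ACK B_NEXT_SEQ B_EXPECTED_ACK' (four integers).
After event 0: A_seq=72 A_ack=7000 B_seq=7000 B_ack=72
After event 1: A_seq=72 A_ack=7165 B_seq=7165 B_ack=72

72 7165 7165 72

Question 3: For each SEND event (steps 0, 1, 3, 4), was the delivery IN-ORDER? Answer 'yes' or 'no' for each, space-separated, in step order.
Step 0: SEND seq=0 -> in-order
Step 1: SEND seq=7000 -> in-order
Step 3: SEND seq=152 -> out-of-order
Step 4: SEND seq=72 -> in-order

Answer: yes yes no yes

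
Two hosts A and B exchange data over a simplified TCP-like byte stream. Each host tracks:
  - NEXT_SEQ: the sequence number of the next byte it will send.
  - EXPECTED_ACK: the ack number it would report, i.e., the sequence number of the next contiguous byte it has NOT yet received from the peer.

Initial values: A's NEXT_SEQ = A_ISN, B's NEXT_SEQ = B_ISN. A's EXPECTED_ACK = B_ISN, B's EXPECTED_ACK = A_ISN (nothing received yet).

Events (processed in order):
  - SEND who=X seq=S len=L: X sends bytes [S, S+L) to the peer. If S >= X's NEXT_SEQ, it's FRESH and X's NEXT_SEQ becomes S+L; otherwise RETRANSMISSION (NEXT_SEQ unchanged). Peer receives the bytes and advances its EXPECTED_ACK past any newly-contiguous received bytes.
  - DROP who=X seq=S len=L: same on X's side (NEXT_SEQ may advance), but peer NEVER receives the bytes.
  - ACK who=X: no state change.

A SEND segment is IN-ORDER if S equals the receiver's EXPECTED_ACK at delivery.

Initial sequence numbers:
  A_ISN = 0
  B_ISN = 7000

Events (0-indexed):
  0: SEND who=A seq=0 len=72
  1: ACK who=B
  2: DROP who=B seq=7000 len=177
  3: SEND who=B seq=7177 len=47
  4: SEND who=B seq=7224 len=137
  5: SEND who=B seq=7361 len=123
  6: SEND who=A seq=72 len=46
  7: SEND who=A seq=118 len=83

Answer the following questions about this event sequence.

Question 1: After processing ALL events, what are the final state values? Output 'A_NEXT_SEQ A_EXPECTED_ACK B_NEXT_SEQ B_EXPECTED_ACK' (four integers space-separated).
After event 0: A_seq=72 A_ack=7000 B_seq=7000 B_ack=72
After event 1: A_seq=72 A_ack=7000 B_seq=7000 B_ack=72
After event 2: A_seq=72 A_ack=7000 B_seq=7177 B_ack=72
After event 3: A_seq=72 A_ack=7000 B_seq=7224 B_ack=72
After event 4: A_seq=72 A_ack=7000 B_seq=7361 B_ack=72
After event 5: A_seq=72 A_ack=7000 B_seq=7484 B_ack=72
After event 6: A_seq=118 A_ack=7000 B_seq=7484 B_ack=118
After event 7: A_seq=201 A_ack=7000 B_seq=7484 B_ack=201

Answer: 201 7000 7484 201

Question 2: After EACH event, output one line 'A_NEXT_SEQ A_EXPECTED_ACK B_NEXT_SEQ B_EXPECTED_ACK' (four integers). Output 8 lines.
72 7000 7000 72
72 7000 7000 72
72 7000 7177 72
72 7000 7224 72
72 7000 7361 72
72 7000 7484 72
118 7000 7484 118
201 7000 7484 201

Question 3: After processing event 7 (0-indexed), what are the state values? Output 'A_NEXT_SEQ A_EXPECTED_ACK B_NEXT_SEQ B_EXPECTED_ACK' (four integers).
After event 0: A_seq=72 A_ack=7000 B_seq=7000 B_ack=72
After event 1: A_seq=72 A_ack=7000 B_seq=7000 B_ack=72
After event 2: A_seq=72 A_ack=7000 B_seq=7177 B_ack=72
After event 3: A_seq=72 A_ack=7000 B_seq=7224 B_ack=72
After event 4: A_seq=72 A_ack=7000 B_seq=7361 B_ack=72
After event 5: A_seq=72 A_ack=7000 B_seq=7484 B_ack=72
After event 6: A_seq=118 A_ack=7000 B_seq=7484 B_ack=118
After event 7: A_seq=201 A_ack=7000 B_seq=7484 B_ack=201

201 7000 7484 201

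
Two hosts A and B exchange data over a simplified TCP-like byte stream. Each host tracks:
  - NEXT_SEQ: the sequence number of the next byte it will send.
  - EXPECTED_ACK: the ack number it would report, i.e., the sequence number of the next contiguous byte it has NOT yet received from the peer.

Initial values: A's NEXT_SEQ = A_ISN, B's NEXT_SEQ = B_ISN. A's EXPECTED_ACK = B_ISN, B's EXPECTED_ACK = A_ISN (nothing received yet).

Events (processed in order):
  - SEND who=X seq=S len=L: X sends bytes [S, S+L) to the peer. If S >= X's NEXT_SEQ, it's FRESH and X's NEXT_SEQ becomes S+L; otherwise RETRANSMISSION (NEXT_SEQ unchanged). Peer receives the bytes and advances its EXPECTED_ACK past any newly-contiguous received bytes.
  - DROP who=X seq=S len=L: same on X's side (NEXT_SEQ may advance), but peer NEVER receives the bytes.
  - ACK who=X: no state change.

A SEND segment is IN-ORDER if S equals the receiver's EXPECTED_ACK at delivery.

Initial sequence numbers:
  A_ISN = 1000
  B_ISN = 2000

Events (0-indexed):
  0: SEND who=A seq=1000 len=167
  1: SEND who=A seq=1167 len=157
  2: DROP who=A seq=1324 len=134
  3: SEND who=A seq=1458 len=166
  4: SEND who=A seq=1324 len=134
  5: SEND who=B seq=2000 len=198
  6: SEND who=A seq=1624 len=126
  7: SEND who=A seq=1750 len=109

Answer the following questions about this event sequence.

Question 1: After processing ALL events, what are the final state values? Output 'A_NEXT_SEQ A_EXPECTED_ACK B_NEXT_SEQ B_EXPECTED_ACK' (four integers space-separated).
Answer: 1859 2198 2198 1859

Derivation:
After event 0: A_seq=1167 A_ack=2000 B_seq=2000 B_ack=1167
After event 1: A_seq=1324 A_ack=2000 B_seq=2000 B_ack=1324
After event 2: A_seq=1458 A_ack=2000 B_seq=2000 B_ack=1324
After event 3: A_seq=1624 A_ack=2000 B_seq=2000 B_ack=1324
After event 4: A_seq=1624 A_ack=2000 B_seq=2000 B_ack=1624
After event 5: A_seq=1624 A_ack=2198 B_seq=2198 B_ack=1624
After event 6: A_seq=1750 A_ack=2198 B_seq=2198 B_ack=1750
After event 7: A_seq=1859 A_ack=2198 B_seq=2198 B_ack=1859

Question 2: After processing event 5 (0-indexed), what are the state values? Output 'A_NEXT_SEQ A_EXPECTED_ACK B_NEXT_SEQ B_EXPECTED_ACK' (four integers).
After event 0: A_seq=1167 A_ack=2000 B_seq=2000 B_ack=1167
After event 1: A_seq=1324 A_ack=2000 B_seq=2000 B_ack=1324
After event 2: A_seq=1458 A_ack=2000 B_seq=2000 B_ack=1324
After event 3: A_seq=1624 A_ack=2000 B_seq=2000 B_ack=1324
After event 4: A_seq=1624 A_ack=2000 B_seq=2000 B_ack=1624
After event 5: A_seq=1624 A_ack=2198 B_seq=2198 B_ack=1624

1624 2198 2198 1624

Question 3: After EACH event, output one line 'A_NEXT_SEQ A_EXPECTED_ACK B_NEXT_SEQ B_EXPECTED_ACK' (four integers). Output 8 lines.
1167 2000 2000 1167
1324 2000 2000 1324
1458 2000 2000 1324
1624 2000 2000 1324
1624 2000 2000 1624
1624 2198 2198 1624
1750 2198 2198 1750
1859 2198 2198 1859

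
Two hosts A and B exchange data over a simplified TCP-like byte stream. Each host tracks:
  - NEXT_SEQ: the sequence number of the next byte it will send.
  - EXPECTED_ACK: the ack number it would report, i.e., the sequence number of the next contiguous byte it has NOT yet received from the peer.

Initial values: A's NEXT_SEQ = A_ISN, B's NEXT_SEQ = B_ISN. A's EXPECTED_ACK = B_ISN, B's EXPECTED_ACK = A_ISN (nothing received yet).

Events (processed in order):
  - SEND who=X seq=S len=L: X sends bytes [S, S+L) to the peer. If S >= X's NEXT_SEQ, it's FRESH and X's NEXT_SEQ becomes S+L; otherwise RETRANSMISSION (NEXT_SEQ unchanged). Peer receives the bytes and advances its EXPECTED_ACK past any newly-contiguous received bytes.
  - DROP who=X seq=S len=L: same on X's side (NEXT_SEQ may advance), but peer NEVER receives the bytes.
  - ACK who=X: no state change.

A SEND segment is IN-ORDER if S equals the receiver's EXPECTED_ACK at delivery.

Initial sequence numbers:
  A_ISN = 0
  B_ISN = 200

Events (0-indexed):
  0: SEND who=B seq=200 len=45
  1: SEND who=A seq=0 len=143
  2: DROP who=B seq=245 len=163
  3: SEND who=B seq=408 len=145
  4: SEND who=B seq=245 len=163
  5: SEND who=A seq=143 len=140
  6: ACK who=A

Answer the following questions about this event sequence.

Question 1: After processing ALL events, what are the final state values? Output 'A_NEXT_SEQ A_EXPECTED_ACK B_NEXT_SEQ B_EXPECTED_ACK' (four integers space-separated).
Answer: 283 553 553 283

Derivation:
After event 0: A_seq=0 A_ack=245 B_seq=245 B_ack=0
After event 1: A_seq=143 A_ack=245 B_seq=245 B_ack=143
After event 2: A_seq=143 A_ack=245 B_seq=408 B_ack=143
After event 3: A_seq=143 A_ack=245 B_seq=553 B_ack=143
After event 4: A_seq=143 A_ack=553 B_seq=553 B_ack=143
After event 5: A_seq=283 A_ack=553 B_seq=553 B_ack=283
After event 6: A_seq=283 A_ack=553 B_seq=553 B_ack=283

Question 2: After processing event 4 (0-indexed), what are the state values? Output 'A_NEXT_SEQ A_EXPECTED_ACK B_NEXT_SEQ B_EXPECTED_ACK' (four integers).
After event 0: A_seq=0 A_ack=245 B_seq=245 B_ack=0
After event 1: A_seq=143 A_ack=245 B_seq=245 B_ack=143
After event 2: A_seq=143 A_ack=245 B_seq=408 B_ack=143
After event 3: A_seq=143 A_ack=245 B_seq=553 B_ack=143
After event 4: A_seq=143 A_ack=553 B_seq=553 B_ack=143

143 553 553 143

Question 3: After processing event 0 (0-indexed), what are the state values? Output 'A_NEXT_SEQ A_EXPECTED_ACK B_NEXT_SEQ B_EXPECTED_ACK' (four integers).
After event 0: A_seq=0 A_ack=245 B_seq=245 B_ack=0

0 245 245 0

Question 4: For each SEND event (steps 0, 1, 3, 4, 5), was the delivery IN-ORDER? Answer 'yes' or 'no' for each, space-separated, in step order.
Answer: yes yes no yes yes

Derivation:
Step 0: SEND seq=200 -> in-order
Step 1: SEND seq=0 -> in-order
Step 3: SEND seq=408 -> out-of-order
Step 4: SEND seq=245 -> in-order
Step 5: SEND seq=143 -> in-order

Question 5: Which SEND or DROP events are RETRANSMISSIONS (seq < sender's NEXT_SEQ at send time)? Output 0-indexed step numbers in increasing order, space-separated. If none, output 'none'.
Answer: 4

Derivation:
Step 0: SEND seq=200 -> fresh
Step 1: SEND seq=0 -> fresh
Step 2: DROP seq=245 -> fresh
Step 3: SEND seq=408 -> fresh
Step 4: SEND seq=245 -> retransmit
Step 5: SEND seq=143 -> fresh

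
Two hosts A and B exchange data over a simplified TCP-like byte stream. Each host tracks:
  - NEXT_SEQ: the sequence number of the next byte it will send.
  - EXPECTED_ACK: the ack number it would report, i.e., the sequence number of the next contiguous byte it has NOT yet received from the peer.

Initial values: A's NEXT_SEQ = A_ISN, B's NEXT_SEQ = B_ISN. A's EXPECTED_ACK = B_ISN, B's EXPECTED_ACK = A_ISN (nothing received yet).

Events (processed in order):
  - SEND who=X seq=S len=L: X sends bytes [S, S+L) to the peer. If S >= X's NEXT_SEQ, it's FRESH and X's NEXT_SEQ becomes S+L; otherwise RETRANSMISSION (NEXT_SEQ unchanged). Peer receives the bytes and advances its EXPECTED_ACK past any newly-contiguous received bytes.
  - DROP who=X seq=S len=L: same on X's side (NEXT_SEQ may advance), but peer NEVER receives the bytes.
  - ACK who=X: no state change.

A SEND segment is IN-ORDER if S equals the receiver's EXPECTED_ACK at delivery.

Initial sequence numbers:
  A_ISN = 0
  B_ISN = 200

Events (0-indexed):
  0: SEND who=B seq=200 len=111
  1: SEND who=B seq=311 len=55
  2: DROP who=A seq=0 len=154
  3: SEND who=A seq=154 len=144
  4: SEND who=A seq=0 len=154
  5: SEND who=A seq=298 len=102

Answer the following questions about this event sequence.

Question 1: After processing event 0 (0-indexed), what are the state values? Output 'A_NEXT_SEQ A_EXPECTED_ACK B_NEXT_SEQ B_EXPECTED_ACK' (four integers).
After event 0: A_seq=0 A_ack=311 B_seq=311 B_ack=0

0 311 311 0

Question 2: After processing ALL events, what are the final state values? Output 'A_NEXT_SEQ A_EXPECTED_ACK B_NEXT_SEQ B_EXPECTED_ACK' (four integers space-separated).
Answer: 400 366 366 400

Derivation:
After event 0: A_seq=0 A_ack=311 B_seq=311 B_ack=0
After event 1: A_seq=0 A_ack=366 B_seq=366 B_ack=0
After event 2: A_seq=154 A_ack=366 B_seq=366 B_ack=0
After event 3: A_seq=298 A_ack=366 B_seq=366 B_ack=0
After event 4: A_seq=298 A_ack=366 B_seq=366 B_ack=298
After event 5: A_seq=400 A_ack=366 B_seq=366 B_ack=400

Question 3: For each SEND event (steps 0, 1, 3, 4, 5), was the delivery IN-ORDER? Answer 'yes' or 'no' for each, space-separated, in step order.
Step 0: SEND seq=200 -> in-order
Step 1: SEND seq=311 -> in-order
Step 3: SEND seq=154 -> out-of-order
Step 4: SEND seq=0 -> in-order
Step 5: SEND seq=298 -> in-order

Answer: yes yes no yes yes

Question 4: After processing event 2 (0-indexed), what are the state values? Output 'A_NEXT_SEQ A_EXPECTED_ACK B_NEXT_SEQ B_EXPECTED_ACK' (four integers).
After event 0: A_seq=0 A_ack=311 B_seq=311 B_ack=0
After event 1: A_seq=0 A_ack=366 B_seq=366 B_ack=0
After event 2: A_seq=154 A_ack=366 B_seq=366 B_ack=0

154 366 366 0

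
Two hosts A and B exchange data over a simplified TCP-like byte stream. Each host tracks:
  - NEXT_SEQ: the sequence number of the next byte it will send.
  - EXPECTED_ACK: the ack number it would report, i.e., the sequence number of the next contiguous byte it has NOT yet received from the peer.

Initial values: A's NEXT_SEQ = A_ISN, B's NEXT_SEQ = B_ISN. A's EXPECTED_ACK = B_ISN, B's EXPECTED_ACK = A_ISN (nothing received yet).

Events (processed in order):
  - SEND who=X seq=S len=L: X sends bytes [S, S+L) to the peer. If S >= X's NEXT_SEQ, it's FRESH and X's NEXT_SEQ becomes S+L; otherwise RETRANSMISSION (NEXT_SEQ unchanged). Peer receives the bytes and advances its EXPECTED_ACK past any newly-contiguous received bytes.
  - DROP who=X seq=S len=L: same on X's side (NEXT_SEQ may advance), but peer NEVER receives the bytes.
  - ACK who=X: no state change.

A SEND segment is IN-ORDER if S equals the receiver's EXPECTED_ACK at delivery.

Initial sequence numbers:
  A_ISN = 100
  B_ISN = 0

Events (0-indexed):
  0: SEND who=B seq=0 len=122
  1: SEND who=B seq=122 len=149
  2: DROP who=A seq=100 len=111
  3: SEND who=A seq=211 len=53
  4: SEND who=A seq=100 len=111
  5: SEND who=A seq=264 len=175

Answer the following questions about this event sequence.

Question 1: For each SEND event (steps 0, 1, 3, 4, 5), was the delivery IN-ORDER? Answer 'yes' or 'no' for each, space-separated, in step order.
Answer: yes yes no yes yes

Derivation:
Step 0: SEND seq=0 -> in-order
Step 1: SEND seq=122 -> in-order
Step 3: SEND seq=211 -> out-of-order
Step 4: SEND seq=100 -> in-order
Step 5: SEND seq=264 -> in-order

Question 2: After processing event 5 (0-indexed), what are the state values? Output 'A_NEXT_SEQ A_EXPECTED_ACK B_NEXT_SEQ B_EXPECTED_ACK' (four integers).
After event 0: A_seq=100 A_ack=122 B_seq=122 B_ack=100
After event 1: A_seq=100 A_ack=271 B_seq=271 B_ack=100
After event 2: A_seq=211 A_ack=271 B_seq=271 B_ack=100
After event 3: A_seq=264 A_ack=271 B_seq=271 B_ack=100
After event 4: A_seq=264 A_ack=271 B_seq=271 B_ack=264
After event 5: A_seq=439 A_ack=271 B_seq=271 B_ack=439

439 271 271 439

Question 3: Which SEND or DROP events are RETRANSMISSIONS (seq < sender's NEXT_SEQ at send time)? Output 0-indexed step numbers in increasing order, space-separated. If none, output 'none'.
Step 0: SEND seq=0 -> fresh
Step 1: SEND seq=122 -> fresh
Step 2: DROP seq=100 -> fresh
Step 3: SEND seq=211 -> fresh
Step 4: SEND seq=100 -> retransmit
Step 5: SEND seq=264 -> fresh

Answer: 4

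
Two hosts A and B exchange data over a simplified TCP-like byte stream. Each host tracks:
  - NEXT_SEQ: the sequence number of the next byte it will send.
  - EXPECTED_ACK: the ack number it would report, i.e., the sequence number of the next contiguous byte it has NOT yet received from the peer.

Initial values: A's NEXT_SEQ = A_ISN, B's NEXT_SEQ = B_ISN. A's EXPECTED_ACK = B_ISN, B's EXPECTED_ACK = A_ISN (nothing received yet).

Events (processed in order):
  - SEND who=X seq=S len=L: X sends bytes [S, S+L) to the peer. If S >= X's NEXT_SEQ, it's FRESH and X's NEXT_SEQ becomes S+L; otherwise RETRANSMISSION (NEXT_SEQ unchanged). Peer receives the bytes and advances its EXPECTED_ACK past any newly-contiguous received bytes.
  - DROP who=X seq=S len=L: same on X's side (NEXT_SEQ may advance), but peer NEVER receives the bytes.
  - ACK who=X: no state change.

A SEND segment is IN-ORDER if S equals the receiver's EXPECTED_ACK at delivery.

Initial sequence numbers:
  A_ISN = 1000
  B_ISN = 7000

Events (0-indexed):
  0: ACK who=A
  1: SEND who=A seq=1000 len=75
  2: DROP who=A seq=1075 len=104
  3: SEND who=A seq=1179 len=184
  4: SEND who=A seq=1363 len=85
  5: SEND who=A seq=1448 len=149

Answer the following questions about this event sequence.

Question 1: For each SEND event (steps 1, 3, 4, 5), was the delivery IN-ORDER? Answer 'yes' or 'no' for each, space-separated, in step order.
Step 1: SEND seq=1000 -> in-order
Step 3: SEND seq=1179 -> out-of-order
Step 4: SEND seq=1363 -> out-of-order
Step 5: SEND seq=1448 -> out-of-order

Answer: yes no no no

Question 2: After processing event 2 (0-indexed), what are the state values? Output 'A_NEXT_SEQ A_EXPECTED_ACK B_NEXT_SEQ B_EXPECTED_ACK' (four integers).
After event 0: A_seq=1000 A_ack=7000 B_seq=7000 B_ack=1000
After event 1: A_seq=1075 A_ack=7000 B_seq=7000 B_ack=1075
After event 2: A_seq=1179 A_ack=7000 B_seq=7000 B_ack=1075

1179 7000 7000 1075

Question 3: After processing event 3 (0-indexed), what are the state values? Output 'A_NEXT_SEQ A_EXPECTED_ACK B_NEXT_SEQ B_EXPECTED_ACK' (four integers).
After event 0: A_seq=1000 A_ack=7000 B_seq=7000 B_ack=1000
After event 1: A_seq=1075 A_ack=7000 B_seq=7000 B_ack=1075
After event 2: A_seq=1179 A_ack=7000 B_seq=7000 B_ack=1075
After event 3: A_seq=1363 A_ack=7000 B_seq=7000 B_ack=1075

1363 7000 7000 1075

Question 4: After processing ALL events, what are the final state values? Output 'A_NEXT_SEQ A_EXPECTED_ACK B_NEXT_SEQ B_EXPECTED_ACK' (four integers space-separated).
Answer: 1597 7000 7000 1075

Derivation:
After event 0: A_seq=1000 A_ack=7000 B_seq=7000 B_ack=1000
After event 1: A_seq=1075 A_ack=7000 B_seq=7000 B_ack=1075
After event 2: A_seq=1179 A_ack=7000 B_seq=7000 B_ack=1075
After event 3: A_seq=1363 A_ack=7000 B_seq=7000 B_ack=1075
After event 4: A_seq=1448 A_ack=7000 B_seq=7000 B_ack=1075
After event 5: A_seq=1597 A_ack=7000 B_seq=7000 B_ack=1075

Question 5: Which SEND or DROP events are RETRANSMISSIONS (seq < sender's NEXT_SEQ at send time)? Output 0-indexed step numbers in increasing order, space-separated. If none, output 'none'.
Step 1: SEND seq=1000 -> fresh
Step 2: DROP seq=1075 -> fresh
Step 3: SEND seq=1179 -> fresh
Step 4: SEND seq=1363 -> fresh
Step 5: SEND seq=1448 -> fresh

Answer: none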